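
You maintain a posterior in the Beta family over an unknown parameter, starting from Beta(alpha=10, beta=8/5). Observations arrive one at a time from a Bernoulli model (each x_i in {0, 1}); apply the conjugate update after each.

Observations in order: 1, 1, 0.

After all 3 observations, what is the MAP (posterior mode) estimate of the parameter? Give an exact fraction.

55/63

obs 1: x=1 → posterior Beta(11, 8/5)
obs 2: x=1 → posterior Beta(12, 8/5)
obs 3: x=0 → posterior Beta(12, 13/5)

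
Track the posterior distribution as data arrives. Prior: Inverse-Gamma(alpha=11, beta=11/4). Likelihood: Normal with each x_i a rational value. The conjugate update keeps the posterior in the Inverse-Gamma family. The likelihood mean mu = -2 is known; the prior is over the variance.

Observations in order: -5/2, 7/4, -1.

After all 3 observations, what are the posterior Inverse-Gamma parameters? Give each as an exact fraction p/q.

alpha=25/2, beta=333/32

obs 1: x=-5/2 → posterior Inverse-Gamma(23/2, 23/8)
obs 2: x=7/4 → posterior Inverse-Gamma(12, 317/32)
obs 3: x=-1 → posterior Inverse-Gamma(25/2, 333/32)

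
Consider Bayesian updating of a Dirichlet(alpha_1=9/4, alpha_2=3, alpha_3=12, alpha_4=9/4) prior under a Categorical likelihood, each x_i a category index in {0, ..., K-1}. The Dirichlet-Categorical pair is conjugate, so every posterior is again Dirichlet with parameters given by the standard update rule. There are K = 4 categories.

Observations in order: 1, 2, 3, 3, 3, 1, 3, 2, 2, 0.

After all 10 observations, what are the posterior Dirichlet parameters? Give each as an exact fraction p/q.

obs 1: x=1 → posterior Dirichlet(9/4, 4, 12, 9/4)
obs 2: x=2 → posterior Dirichlet(9/4, 4, 13, 9/4)
obs 3: x=3 → posterior Dirichlet(9/4, 4, 13, 13/4)
obs 4: x=3 → posterior Dirichlet(9/4, 4, 13, 17/4)
obs 5: x=3 → posterior Dirichlet(9/4, 4, 13, 21/4)
obs 6: x=1 → posterior Dirichlet(9/4, 5, 13, 21/4)
obs 7: x=3 → posterior Dirichlet(9/4, 5, 13, 25/4)
obs 8: x=2 → posterior Dirichlet(9/4, 5, 14, 25/4)
obs 9: x=2 → posterior Dirichlet(9/4, 5, 15, 25/4)
obs 10: x=0 → posterior Dirichlet(13/4, 5, 15, 25/4)

alpha_1=13/4, alpha_2=5, alpha_3=15, alpha_4=25/4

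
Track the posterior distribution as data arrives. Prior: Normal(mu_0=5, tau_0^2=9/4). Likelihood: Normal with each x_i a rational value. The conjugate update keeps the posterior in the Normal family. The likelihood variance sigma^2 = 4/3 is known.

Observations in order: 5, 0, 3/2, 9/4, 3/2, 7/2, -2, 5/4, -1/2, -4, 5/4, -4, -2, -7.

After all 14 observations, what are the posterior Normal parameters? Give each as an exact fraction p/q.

mu_0=-31/1576, tau_0^2=18/197

obs 1: x=5 → posterior Normal(5, 36/43)
obs 2: x=0 → posterior Normal(43/14, 18/35)
obs 3: x=3/2 → posterior Normal(511/194, 36/97)
obs 4: x=9/4 → posterior Normal(1265/496, 9/31)
obs 5: x=3/2 → posterior Normal(1427/604, 36/151)
obs 6: x=7/2 → posterior Normal(1805/712, 18/89)
obs 7: x=-2 → posterior Normal(1589/820, 36/205)
obs 8: x=5/4 → posterior Normal(431/232, 9/58)
obs 9: x=-1/2 → posterior Normal(835/518, 36/259)
obs 10: x=-4 → posterior Normal(619/572, 18/143)
obs 11: x=5/4 → posterior Normal(1373/1252, 36/313)
obs 12: x=-4 → posterior Normal(941/1360, 9/85)
obs 13: x=-2 → posterior Normal(725/1468, 36/367)
obs 14: x=-7 → posterior Normal(-31/1576, 18/197)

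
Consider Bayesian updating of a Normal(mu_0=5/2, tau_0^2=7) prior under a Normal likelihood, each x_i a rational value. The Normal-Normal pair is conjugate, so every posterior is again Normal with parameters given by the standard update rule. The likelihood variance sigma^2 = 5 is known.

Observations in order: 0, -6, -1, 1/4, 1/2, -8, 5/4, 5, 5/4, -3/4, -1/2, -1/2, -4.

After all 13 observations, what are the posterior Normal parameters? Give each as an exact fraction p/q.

mu_0=-25/32, tau_0^2=35/96

obs 1: x=0 → posterior Normal(25/24, 35/12)
obs 2: x=-6 → posterior Normal(-59/38, 35/19)
obs 3: x=-1 → posterior Normal(-73/52, 35/26)
obs 4: x=1/4 → posterior Normal(-139/132, 35/33)
obs 5: x=1/2 → posterior Normal(-25/32, 7/8)
obs 6: x=-8 → posterior Normal(-349/188, 35/47)
obs 7: x=5/4 → posterior Normal(-157/108, 35/54)
obs 8: x=5 → posterior Normal(-87/122, 35/61)
obs 9: x=5/4 → posterior Normal(-139/272, 35/68)
obs 10: x=-3/4 → posterior Normal(-8/15, 7/15)
obs 11: x=-1/2 → posterior Normal(-87/164, 35/82)
obs 12: x=-1/2 → posterior Normal(-47/89, 35/89)
obs 13: x=-4 → posterior Normal(-25/32, 35/96)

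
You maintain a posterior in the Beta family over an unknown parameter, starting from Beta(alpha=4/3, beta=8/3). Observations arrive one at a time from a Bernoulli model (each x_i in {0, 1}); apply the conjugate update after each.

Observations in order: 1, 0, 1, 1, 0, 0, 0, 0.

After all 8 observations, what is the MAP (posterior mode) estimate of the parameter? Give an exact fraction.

obs 1: x=1 → posterior Beta(7/3, 8/3)
obs 2: x=0 → posterior Beta(7/3, 11/3)
obs 3: x=1 → posterior Beta(10/3, 11/3)
obs 4: x=1 → posterior Beta(13/3, 11/3)
obs 5: x=0 → posterior Beta(13/3, 14/3)
obs 6: x=0 → posterior Beta(13/3, 17/3)
obs 7: x=0 → posterior Beta(13/3, 20/3)
obs 8: x=0 → posterior Beta(13/3, 23/3)

1/3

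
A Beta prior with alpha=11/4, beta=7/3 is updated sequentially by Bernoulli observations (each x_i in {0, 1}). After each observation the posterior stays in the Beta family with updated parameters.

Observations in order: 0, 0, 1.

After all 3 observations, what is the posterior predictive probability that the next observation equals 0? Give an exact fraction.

obs 1: x=0 → posterior Beta(11/4, 10/3)
obs 2: x=0 → posterior Beta(11/4, 13/3)
obs 3: x=1 → posterior Beta(15/4, 13/3)

52/97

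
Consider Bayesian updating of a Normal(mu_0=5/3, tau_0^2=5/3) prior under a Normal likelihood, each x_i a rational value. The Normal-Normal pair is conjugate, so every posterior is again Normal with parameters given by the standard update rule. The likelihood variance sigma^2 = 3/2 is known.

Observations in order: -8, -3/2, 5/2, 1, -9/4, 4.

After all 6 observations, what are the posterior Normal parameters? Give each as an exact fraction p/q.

mu_0=-55/138, tau_0^2=5/23

obs 1: x=-8 → posterior Normal(-65/19, 15/19)
obs 2: x=-3/2 → posterior Normal(-80/29, 15/29)
obs 3: x=5/2 → posterior Normal(-55/39, 5/13)
obs 4: x=1 → posterior Normal(-45/49, 15/49)
obs 5: x=-9/4 → posterior Normal(-135/118, 15/59)
obs 6: x=4 → posterior Normal(-55/138, 5/23)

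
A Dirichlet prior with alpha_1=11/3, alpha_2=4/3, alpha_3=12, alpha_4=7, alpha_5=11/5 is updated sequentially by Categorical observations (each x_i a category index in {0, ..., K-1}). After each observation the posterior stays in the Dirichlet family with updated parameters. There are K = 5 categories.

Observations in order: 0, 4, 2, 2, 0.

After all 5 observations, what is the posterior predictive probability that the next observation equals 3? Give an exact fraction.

35/156

obs 1: x=0 → posterior Dirichlet(14/3, 4/3, 12, 7, 11/5)
obs 2: x=4 → posterior Dirichlet(14/3, 4/3, 12, 7, 16/5)
obs 3: x=2 → posterior Dirichlet(14/3, 4/3, 13, 7, 16/5)
obs 4: x=2 → posterior Dirichlet(14/3, 4/3, 14, 7, 16/5)
obs 5: x=0 → posterior Dirichlet(17/3, 4/3, 14, 7, 16/5)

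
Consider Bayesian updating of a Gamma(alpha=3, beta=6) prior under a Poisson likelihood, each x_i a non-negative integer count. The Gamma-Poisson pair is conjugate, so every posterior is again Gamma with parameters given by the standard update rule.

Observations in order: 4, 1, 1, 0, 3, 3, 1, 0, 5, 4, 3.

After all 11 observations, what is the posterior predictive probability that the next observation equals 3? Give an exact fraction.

obs 1: x=4 → posterior Gamma(7, 7)
obs 2: x=1 → posterior Gamma(8, 8)
obs 3: x=1 → posterior Gamma(9, 9)
obs 4: x=0 → posterior Gamma(9, 10)
obs 5: x=3 → posterior Gamma(12, 11)
obs 6: x=3 → posterior Gamma(15, 12)
obs 7: x=1 → posterior Gamma(16, 13)
obs 8: x=0 → posterior Gamma(16, 14)
obs 9: x=5 → posterior Gamma(21, 15)
obs 10: x=4 → posterior Gamma(25, 16)
obs 11: x=3 → posterior Gamma(28, 17)

28776358864020716401046058976553986615/204827218235565031601071716502295543808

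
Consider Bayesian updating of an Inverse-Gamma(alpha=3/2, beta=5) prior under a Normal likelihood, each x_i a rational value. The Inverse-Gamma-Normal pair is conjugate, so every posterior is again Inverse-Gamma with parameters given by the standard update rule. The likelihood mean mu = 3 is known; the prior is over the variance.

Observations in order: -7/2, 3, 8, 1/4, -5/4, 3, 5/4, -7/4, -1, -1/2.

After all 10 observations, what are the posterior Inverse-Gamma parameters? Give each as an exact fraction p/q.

alpha=13/2, beta=627/8

obs 1: x=-7/2 → posterior Inverse-Gamma(2, 209/8)
obs 2: x=3 → posterior Inverse-Gamma(5/2, 209/8)
obs 3: x=8 → posterior Inverse-Gamma(3, 309/8)
obs 4: x=1/4 → posterior Inverse-Gamma(7/2, 1357/32)
obs 5: x=-5/4 → posterior Inverse-Gamma(4, 823/16)
obs 6: x=3 → posterior Inverse-Gamma(9/2, 823/16)
obs 7: x=5/4 → posterior Inverse-Gamma(5, 1695/32)
obs 8: x=-7/4 → posterior Inverse-Gamma(11/2, 257/4)
obs 9: x=-1 → posterior Inverse-Gamma(6, 289/4)
obs 10: x=-1/2 → posterior Inverse-Gamma(13/2, 627/8)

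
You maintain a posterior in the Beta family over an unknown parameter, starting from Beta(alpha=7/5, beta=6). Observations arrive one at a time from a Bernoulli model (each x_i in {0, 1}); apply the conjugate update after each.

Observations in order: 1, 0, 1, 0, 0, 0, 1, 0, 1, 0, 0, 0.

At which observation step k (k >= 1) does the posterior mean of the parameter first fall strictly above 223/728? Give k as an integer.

obs 1: x=1 → posterior Beta(12/5, 6)
obs 2: x=0 → posterior Beta(12/5, 7)
obs 3: x=1 → posterior Beta(17/5, 7)
obs 4: x=0 → posterior Beta(17/5, 8)
obs 5: x=0 → posterior Beta(17/5, 9)
obs 6: x=0 → posterior Beta(17/5, 10)
obs 7: x=1 → posterior Beta(22/5, 10)
obs 8: x=0 → posterior Beta(22/5, 11)
obs 9: x=1 → posterior Beta(27/5, 11)
obs 10: x=0 → posterior Beta(27/5, 12)
obs 11: x=0 → posterior Beta(27/5, 13)
obs 12: x=0 → posterior Beta(27/5, 14)

k = 3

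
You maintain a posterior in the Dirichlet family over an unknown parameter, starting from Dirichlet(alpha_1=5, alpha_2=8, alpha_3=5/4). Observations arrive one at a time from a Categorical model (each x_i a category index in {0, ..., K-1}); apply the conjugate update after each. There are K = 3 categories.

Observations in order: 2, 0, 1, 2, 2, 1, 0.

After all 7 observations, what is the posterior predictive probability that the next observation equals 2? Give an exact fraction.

1/5

obs 1: x=2 → posterior Dirichlet(5, 8, 9/4)
obs 2: x=0 → posterior Dirichlet(6, 8, 9/4)
obs 3: x=1 → posterior Dirichlet(6, 9, 9/4)
obs 4: x=2 → posterior Dirichlet(6, 9, 13/4)
obs 5: x=2 → posterior Dirichlet(6, 9, 17/4)
obs 6: x=1 → posterior Dirichlet(6, 10, 17/4)
obs 7: x=0 → posterior Dirichlet(7, 10, 17/4)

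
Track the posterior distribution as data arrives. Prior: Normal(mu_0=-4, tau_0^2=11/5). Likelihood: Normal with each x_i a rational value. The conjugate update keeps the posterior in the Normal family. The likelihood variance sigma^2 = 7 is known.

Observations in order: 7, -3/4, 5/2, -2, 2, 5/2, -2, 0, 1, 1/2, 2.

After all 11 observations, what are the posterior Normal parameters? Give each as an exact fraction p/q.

obs 1: x=7 → posterior Normal(-63/46, 77/46)
obs 2: x=-3/4 → posterior Normal(-5/4, 77/57)
obs 3: x=5/2 → posterior Normal(-175/272, 77/68)
obs 4: x=-2 → posterior Normal(-263/316, 77/79)
obs 5: x=2 → posterior Normal(-35/72, 77/90)
obs 6: x=5/2 → posterior Normal(-65/404, 77/101)
obs 7: x=-2 → posterior Normal(-153/448, 11/16)
obs 8: x=0 → posterior Normal(-51/164, 77/123)
obs 9: x=1 → posterior Normal(-109/536, 77/134)
obs 10: x=1/2 → posterior Normal(-3/20, 77/145)
obs 11: x=2 → posterior Normal(1/624, 77/156)

mu_0=1/624, tau_0^2=77/156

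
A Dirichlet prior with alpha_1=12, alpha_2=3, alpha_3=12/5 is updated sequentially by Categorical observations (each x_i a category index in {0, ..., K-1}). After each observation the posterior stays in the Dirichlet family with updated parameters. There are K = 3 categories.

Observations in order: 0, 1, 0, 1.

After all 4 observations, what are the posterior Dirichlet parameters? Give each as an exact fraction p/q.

alpha_1=14, alpha_2=5, alpha_3=12/5

obs 1: x=0 → posterior Dirichlet(13, 3, 12/5)
obs 2: x=1 → posterior Dirichlet(13, 4, 12/5)
obs 3: x=0 → posterior Dirichlet(14, 4, 12/5)
obs 4: x=1 → posterior Dirichlet(14, 5, 12/5)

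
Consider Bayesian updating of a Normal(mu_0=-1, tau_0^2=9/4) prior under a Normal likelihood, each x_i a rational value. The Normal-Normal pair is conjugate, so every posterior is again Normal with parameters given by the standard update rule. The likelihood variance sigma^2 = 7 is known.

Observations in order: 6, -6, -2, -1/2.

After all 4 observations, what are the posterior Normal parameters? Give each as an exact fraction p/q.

obs 1: x=6 → posterior Normal(26/37, 63/37)
obs 2: x=-6 → posterior Normal(-14/23, 63/46)
obs 3: x=-2 → posterior Normal(-46/55, 63/55)
obs 4: x=-1/2 → posterior Normal(-101/128, 63/64)

mu_0=-101/128, tau_0^2=63/64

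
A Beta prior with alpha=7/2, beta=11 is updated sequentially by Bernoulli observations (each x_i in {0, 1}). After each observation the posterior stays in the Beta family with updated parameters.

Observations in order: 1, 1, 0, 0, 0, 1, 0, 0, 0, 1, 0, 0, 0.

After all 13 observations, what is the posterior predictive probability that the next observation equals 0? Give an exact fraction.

obs 1: x=1 → posterior Beta(9/2, 11)
obs 2: x=1 → posterior Beta(11/2, 11)
obs 3: x=0 → posterior Beta(11/2, 12)
obs 4: x=0 → posterior Beta(11/2, 13)
obs 5: x=0 → posterior Beta(11/2, 14)
obs 6: x=1 → posterior Beta(13/2, 14)
obs 7: x=0 → posterior Beta(13/2, 15)
obs 8: x=0 → posterior Beta(13/2, 16)
obs 9: x=0 → posterior Beta(13/2, 17)
obs 10: x=1 → posterior Beta(15/2, 17)
obs 11: x=0 → posterior Beta(15/2, 18)
obs 12: x=0 → posterior Beta(15/2, 19)
obs 13: x=0 → posterior Beta(15/2, 20)

8/11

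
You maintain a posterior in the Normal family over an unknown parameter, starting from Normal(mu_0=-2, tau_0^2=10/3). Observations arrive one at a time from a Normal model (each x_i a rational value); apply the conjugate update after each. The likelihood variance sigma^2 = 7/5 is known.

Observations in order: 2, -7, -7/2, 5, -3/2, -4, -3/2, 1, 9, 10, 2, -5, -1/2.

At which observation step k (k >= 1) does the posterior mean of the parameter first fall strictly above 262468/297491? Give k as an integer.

k = 11

obs 1: x=2 → posterior Normal(58/71, 70/71)
obs 2: x=-7 → posterior Normal(-292/121, 70/121)
obs 3: x=-7/2 → posterior Normal(-467/171, 70/171)
obs 4: x=5 → posterior Normal(-217/221, 70/221)
obs 5: x=-3/2 → posterior Normal(-292/271, 70/271)
obs 6: x=-4 → posterior Normal(-164/107, 70/321)
obs 7: x=-3/2 → posterior Normal(-81/53, 10/53)
obs 8: x=1 → posterior Normal(-517/421, 70/421)
obs 9: x=9 → posterior Normal(-67/471, 70/471)
obs 10: x=10 → posterior Normal(433/521, 70/521)
obs 11: x=2 → posterior Normal(533/571, 70/571)
obs 12: x=-5 → posterior Normal(283/621, 70/621)
obs 13: x=-1/2 → posterior Normal(258/671, 70/671)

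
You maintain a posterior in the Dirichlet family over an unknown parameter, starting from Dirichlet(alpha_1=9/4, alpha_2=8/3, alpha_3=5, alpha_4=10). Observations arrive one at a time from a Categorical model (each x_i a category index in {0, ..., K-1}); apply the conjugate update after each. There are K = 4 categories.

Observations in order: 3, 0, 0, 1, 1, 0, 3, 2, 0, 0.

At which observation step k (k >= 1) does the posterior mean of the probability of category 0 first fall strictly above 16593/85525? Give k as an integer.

k = 6

obs 1: x=3 → posterior Dirichlet(9/4, 8/3, 5, 11)
obs 2: x=0 → posterior Dirichlet(13/4, 8/3, 5, 11)
obs 3: x=0 → posterior Dirichlet(17/4, 8/3, 5, 11)
obs 4: x=1 → posterior Dirichlet(17/4, 11/3, 5, 11)
obs 5: x=1 → posterior Dirichlet(17/4, 14/3, 5, 11)
obs 6: x=0 → posterior Dirichlet(21/4, 14/3, 5, 11)
obs 7: x=3 → posterior Dirichlet(21/4, 14/3, 5, 12)
obs 8: x=2 → posterior Dirichlet(21/4, 14/3, 6, 12)
obs 9: x=0 → posterior Dirichlet(25/4, 14/3, 6, 12)
obs 10: x=0 → posterior Dirichlet(29/4, 14/3, 6, 12)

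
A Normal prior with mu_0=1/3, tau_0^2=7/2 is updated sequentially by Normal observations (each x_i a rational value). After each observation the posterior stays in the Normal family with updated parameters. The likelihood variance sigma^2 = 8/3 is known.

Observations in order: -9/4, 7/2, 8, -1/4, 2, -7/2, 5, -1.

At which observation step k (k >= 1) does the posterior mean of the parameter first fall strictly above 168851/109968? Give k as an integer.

obs 1: x=-9/4 → posterior Normal(-503/444, 56/37)
obs 2: x=7/2 → posterior Normal(379/696, 28/29)
obs 3: x=8 → posterior Normal(2395/948, 56/79)
obs 4: x=-1/4 → posterior Normal(583/300, 14/25)
obs 5: x=2 → posterior Normal(709/363, 56/121)
obs 6: x=-7/2 → posterior Normal(977/852, 28/71)
obs 7: x=5 → posterior Normal(1607/978, 56/163)
obs 8: x=-1 → posterior Normal(1481/1104, 7/23)

k = 3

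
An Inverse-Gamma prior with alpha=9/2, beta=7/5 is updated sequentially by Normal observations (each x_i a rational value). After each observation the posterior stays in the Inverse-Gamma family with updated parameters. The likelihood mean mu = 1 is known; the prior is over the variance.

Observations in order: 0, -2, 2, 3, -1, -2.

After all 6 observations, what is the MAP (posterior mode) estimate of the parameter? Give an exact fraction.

154/85

obs 1: x=0 → posterior Inverse-Gamma(5, 19/10)
obs 2: x=-2 → posterior Inverse-Gamma(11/2, 32/5)
obs 3: x=2 → posterior Inverse-Gamma(6, 69/10)
obs 4: x=3 → posterior Inverse-Gamma(13/2, 89/10)
obs 5: x=-1 → posterior Inverse-Gamma(7, 109/10)
obs 6: x=-2 → posterior Inverse-Gamma(15/2, 77/5)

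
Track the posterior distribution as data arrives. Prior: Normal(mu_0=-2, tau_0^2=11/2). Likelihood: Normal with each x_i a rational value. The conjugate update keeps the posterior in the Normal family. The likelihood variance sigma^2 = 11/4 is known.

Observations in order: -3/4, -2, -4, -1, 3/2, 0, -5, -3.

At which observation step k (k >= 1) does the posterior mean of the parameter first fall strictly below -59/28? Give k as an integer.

k = 3

obs 1: x=-3/4 → posterior Normal(-7/6, 11/6)
obs 2: x=-2 → posterior Normal(-3/2, 11/10)
obs 3: x=-4 → posterior Normal(-31/14, 11/14)
obs 4: x=-1 → posterior Normal(-35/18, 11/18)
obs 5: x=3/2 → posterior Normal(-29/22, 1/2)
obs 6: x=0 → posterior Normal(-29/26, 11/26)
obs 7: x=-5 → posterior Normal(-49/30, 11/30)
obs 8: x=-3 → posterior Normal(-61/34, 11/34)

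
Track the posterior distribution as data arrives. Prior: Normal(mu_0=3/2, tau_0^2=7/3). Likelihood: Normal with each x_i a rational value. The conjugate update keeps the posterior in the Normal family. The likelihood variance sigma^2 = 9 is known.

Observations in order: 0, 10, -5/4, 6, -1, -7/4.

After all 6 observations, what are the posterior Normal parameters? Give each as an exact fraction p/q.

obs 1: x=0 → posterior Normal(81/68, 63/34)
obs 2: x=10 → posterior Normal(221/82, 63/41)
obs 3: x=-5/4 → posterior Normal(407/192, 21/16)
obs 4: x=6 → posterior Normal(115/44, 63/55)
obs 5: x=-1 → posterior Normal(547/248, 63/62)
obs 6: x=-7/4 → posterior Normal(83/46, 21/23)

mu_0=83/46, tau_0^2=21/23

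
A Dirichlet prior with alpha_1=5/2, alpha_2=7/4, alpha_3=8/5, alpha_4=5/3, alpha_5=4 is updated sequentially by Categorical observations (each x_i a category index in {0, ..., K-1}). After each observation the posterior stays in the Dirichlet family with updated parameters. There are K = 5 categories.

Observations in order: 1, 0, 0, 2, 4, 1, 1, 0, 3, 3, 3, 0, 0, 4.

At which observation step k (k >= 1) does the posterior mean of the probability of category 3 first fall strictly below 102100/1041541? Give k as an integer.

k = 6

obs 1: x=1 → posterior Dirichlet(5/2, 11/4, 8/5, 5/3, 4)
obs 2: x=0 → posterior Dirichlet(7/2, 11/4, 8/5, 5/3, 4)
obs 3: x=0 → posterior Dirichlet(9/2, 11/4, 8/5, 5/3, 4)
obs 4: x=2 → posterior Dirichlet(9/2, 11/4, 13/5, 5/3, 4)
obs 5: x=4 → posterior Dirichlet(9/2, 11/4, 13/5, 5/3, 5)
obs 6: x=1 → posterior Dirichlet(9/2, 15/4, 13/5, 5/3, 5)
obs 7: x=1 → posterior Dirichlet(9/2, 19/4, 13/5, 5/3, 5)
obs 8: x=0 → posterior Dirichlet(11/2, 19/4, 13/5, 5/3, 5)
obs 9: x=3 → posterior Dirichlet(11/2, 19/4, 13/5, 8/3, 5)
obs 10: x=3 → posterior Dirichlet(11/2, 19/4, 13/5, 11/3, 5)
obs 11: x=3 → posterior Dirichlet(11/2, 19/4, 13/5, 14/3, 5)
obs 12: x=0 → posterior Dirichlet(13/2, 19/4, 13/5, 14/3, 5)
obs 13: x=0 → posterior Dirichlet(15/2, 19/4, 13/5, 14/3, 5)
obs 14: x=4 → posterior Dirichlet(15/2, 19/4, 13/5, 14/3, 6)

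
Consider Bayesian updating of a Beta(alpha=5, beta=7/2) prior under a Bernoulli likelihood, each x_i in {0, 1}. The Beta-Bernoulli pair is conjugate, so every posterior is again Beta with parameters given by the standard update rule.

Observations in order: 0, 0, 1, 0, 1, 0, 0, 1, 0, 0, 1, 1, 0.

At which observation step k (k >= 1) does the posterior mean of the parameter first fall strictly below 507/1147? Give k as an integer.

obs 1: x=0 → posterior Beta(5, 9/2)
obs 2: x=0 → posterior Beta(5, 11/2)
obs 3: x=1 → posterior Beta(6, 11/2)
obs 4: x=0 → posterior Beta(6, 13/2)
obs 5: x=1 → posterior Beta(7, 13/2)
obs 6: x=0 → posterior Beta(7, 15/2)
obs 7: x=0 → posterior Beta(7, 17/2)
obs 8: x=1 → posterior Beta(8, 17/2)
obs 9: x=0 → posterior Beta(8, 19/2)
obs 10: x=0 → posterior Beta(8, 21/2)
obs 11: x=1 → posterior Beta(9, 21/2)
obs 12: x=1 → posterior Beta(10, 21/2)
obs 13: x=0 → posterior Beta(10, 23/2)

k = 10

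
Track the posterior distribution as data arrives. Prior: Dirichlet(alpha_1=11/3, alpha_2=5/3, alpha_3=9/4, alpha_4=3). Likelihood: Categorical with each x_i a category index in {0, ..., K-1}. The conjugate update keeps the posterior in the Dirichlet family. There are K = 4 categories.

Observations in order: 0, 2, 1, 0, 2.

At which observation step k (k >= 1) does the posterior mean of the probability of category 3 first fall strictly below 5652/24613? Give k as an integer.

obs 1: x=0 → posterior Dirichlet(14/3, 5/3, 9/4, 3)
obs 2: x=2 → posterior Dirichlet(14/3, 5/3, 13/4, 3)
obs 3: x=1 → posterior Dirichlet(14/3, 8/3, 13/4, 3)
obs 4: x=0 → posterior Dirichlet(17/3, 8/3, 13/4, 3)
obs 5: x=2 → posterior Dirichlet(17/3, 8/3, 17/4, 3)

k = 3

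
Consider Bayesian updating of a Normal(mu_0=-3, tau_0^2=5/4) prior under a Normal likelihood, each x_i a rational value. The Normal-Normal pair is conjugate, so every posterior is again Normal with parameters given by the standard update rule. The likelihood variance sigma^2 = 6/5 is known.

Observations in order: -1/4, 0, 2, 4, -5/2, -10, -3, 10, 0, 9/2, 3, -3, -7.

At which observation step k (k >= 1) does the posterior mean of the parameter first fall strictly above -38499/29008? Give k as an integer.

k = 2

obs 1: x=-1/4 → posterior Normal(-313/196, 30/49)
obs 2: x=0 → posterior Normal(-313/296, 15/37)
obs 3: x=2 → posterior Normal(-113/396, 10/33)
obs 4: x=4 → posterior Normal(287/496, 15/62)
obs 5: x=-5/2 → posterior Normal(37/596, 30/149)
obs 6: x=-10 → posterior Normal(-321/232, 5/29)
obs 7: x=-3 → posterior Normal(-1263/796, 30/199)
obs 8: x=10 → posterior Normal(-263/896, 15/112)
obs 9: x=0 → posterior Normal(-263/996, 10/83)
obs 10: x=9/2 → posterior Normal(187/1096, 15/137)
obs 11: x=3 → posterior Normal(487/1196, 30/299)
obs 12: x=-3 → posterior Normal(187/1296, 5/54)
obs 13: x=-7 → posterior Normal(-513/1396, 30/349)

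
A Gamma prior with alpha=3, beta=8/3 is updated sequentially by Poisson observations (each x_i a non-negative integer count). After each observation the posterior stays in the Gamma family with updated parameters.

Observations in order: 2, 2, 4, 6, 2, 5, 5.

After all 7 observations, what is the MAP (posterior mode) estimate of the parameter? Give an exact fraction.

84/29

obs 1: x=2 → posterior Gamma(5, 11/3)
obs 2: x=2 → posterior Gamma(7, 14/3)
obs 3: x=4 → posterior Gamma(11, 17/3)
obs 4: x=6 → posterior Gamma(17, 20/3)
obs 5: x=2 → posterior Gamma(19, 23/3)
obs 6: x=5 → posterior Gamma(24, 26/3)
obs 7: x=5 → posterior Gamma(29, 29/3)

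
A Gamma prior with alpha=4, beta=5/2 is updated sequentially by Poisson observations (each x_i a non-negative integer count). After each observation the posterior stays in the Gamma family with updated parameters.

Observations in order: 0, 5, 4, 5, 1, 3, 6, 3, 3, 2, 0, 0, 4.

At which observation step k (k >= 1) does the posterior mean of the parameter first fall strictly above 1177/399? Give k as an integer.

obs 1: x=0 → posterior Gamma(4, 7/2)
obs 2: x=5 → posterior Gamma(9, 9/2)
obs 3: x=4 → posterior Gamma(13, 11/2)
obs 4: x=5 → posterior Gamma(18, 13/2)
obs 5: x=1 → posterior Gamma(19, 15/2)
obs 6: x=3 → posterior Gamma(22, 17/2)
obs 7: x=6 → posterior Gamma(28, 19/2)
obs 8: x=3 → posterior Gamma(31, 21/2)
obs 9: x=3 → posterior Gamma(34, 23/2)
obs 10: x=2 → posterior Gamma(36, 25/2)
obs 11: x=0 → posterior Gamma(36, 27/2)
obs 12: x=0 → posterior Gamma(36, 29/2)
obs 13: x=4 → posterior Gamma(40, 31/2)

k = 8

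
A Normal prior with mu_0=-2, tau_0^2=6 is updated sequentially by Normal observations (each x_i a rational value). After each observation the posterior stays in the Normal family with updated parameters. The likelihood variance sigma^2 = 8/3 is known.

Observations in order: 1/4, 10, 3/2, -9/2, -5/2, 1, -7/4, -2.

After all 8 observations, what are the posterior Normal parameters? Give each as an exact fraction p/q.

mu_0=5/38, tau_0^2=6/19

obs 1: x=1/4 → posterior Normal(-23/52, 24/13)
obs 2: x=10 → posterior Normal(337/88, 12/11)
obs 3: x=3/2 → posterior Normal(391/124, 24/31)
obs 4: x=-9/2 → posterior Normal(229/160, 3/5)
obs 5: x=-5/2 → posterior Normal(139/196, 24/49)
obs 6: x=1 → posterior Normal(175/232, 12/29)
obs 7: x=-7/4 → posterior Normal(28/67, 24/67)
obs 8: x=-2 → posterior Normal(5/38, 6/19)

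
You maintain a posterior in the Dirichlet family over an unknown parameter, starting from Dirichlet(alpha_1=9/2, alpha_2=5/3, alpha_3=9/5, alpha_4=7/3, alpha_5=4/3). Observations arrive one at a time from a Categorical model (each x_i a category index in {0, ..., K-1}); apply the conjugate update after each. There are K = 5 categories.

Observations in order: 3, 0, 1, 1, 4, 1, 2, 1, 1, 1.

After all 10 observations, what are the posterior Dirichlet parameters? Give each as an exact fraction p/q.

obs 1: x=3 → posterior Dirichlet(9/2, 5/3, 9/5, 10/3, 4/3)
obs 2: x=0 → posterior Dirichlet(11/2, 5/3, 9/5, 10/3, 4/3)
obs 3: x=1 → posterior Dirichlet(11/2, 8/3, 9/5, 10/3, 4/3)
obs 4: x=1 → posterior Dirichlet(11/2, 11/3, 9/5, 10/3, 4/3)
obs 5: x=4 → posterior Dirichlet(11/2, 11/3, 9/5, 10/3, 7/3)
obs 6: x=1 → posterior Dirichlet(11/2, 14/3, 9/5, 10/3, 7/3)
obs 7: x=2 → posterior Dirichlet(11/2, 14/3, 14/5, 10/3, 7/3)
obs 8: x=1 → posterior Dirichlet(11/2, 17/3, 14/5, 10/3, 7/3)
obs 9: x=1 → posterior Dirichlet(11/2, 20/3, 14/5, 10/3, 7/3)
obs 10: x=1 → posterior Dirichlet(11/2, 23/3, 14/5, 10/3, 7/3)

alpha_1=11/2, alpha_2=23/3, alpha_3=14/5, alpha_4=10/3, alpha_5=7/3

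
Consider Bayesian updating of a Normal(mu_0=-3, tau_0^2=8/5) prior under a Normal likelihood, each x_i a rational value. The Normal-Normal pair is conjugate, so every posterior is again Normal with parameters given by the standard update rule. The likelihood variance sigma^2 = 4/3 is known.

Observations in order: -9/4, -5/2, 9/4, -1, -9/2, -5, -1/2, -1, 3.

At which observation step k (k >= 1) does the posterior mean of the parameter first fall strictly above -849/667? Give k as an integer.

k = 4

obs 1: x=-9/4 → posterior Normal(-57/22, 8/11)
obs 2: x=-5/2 → posterior Normal(-87/34, 8/17)
obs 3: x=9/4 → posterior Normal(-30/23, 8/23)
obs 4: x=-1 → posterior Normal(-36/29, 8/29)
obs 5: x=-9/2 → posterior Normal(-9/5, 8/35)
obs 6: x=-5 → posterior Normal(-93/41, 8/41)
obs 7: x=-1/2 → posterior Normal(-96/47, 8/47)
obs 8: x=-1 → posterior Normal(-102/53, 8/53)
obs 9: x=3 → posterior Normal(-84/59, 8/59)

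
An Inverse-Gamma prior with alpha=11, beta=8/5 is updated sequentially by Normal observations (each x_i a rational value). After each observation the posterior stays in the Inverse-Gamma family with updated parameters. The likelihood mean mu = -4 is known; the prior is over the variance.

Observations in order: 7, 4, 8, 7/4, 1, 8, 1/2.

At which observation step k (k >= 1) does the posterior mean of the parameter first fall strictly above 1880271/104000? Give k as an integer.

obs 1: x=7 → posterior Inverse-Gamma(23/2, 621/10)
obs 2: x=4 → posterior Inverse-Gamma(12, 941/10)
obs 3: x=8 → posterior Inverse-Gamma(25/2, 1661/10)
obs 4: x=7/4 → posterior Inverse-Gamma(13, 29221/160)
obs 5: x=1 → posterior Inverse-Gamma(27/2, 31221/160)
obs 6: x=8 → posterior Inverse-Gamma(14, 42741/160)
obs 7: x=1/2 → posterior Inverse-Gamma(29/2, 44361/160)

k = 6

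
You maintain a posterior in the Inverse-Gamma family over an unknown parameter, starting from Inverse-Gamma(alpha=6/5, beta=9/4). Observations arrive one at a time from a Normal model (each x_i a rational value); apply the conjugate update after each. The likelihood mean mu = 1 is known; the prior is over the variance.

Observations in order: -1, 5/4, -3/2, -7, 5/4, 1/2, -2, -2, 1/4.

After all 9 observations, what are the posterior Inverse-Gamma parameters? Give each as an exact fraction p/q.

obs 1: x=-1 → posterior Inverse-Gamma(17/10, 17/4)
obs 2: x=5/4 → posterior Inverse-Gamma(11/5, 137/32)
obs 3: x=-3/2 → posterior Inverse-Gamma(27/10, 237/32)
obs 4: x=-7 → posterior Inverse-Gamma(16/5, 1261/32)
obs 5: x=5/4 → posterior Inverse-Gamma(37/10, 631/16)
obs 6: x=1/2 → posterior Inverse-Gamma(21/5, 633/16)
obs 7: x=-2 → posterior Inverse-Gamma(47/10, 705/16)
obs 8: x=-2 → posterior Inverse-Gamma(26/5, 777/16)
obs 9: x=1/4 → posterior Inverse-Gamma(57/10, 1563/32)

alpha=57/10, beta=1563/32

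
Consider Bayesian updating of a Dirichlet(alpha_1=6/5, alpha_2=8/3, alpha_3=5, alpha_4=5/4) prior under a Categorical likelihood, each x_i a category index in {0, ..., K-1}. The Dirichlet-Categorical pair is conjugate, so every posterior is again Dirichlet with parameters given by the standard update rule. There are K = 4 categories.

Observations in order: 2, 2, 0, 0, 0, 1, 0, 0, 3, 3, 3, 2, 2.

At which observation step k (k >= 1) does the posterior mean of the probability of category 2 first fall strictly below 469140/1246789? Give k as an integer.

obs 1: x=2 → posterior Dirichlet(6/5, 8/3, 6, 5/4)
obs 2: x=2 → posterior Dirichlet(6/5, 8/3, 7, 5/4)
obs 3: x=0 → posterior Dirichlet(11/5, 8/3, 7, 5/4)
obs 4: x=0 → posterior Dirichlet(16/5, 8/3, 7, 5/4)
obs 5: x=0 → posterior Dirichlet(21/5, 8/3, 7, 5/4)
obs 6: x=1 → posterior Dirichlet(21/5, 11/3, 7, 5/4)
obs 7: x=0 → posterior Dirichlet(26/5, 11/3, 7, 5/4)
obs 8: x=0 → posterior Dirichlet(31/5, 11/3, 7, 5/4)
obs 9: x=3 → posterior Dirichlet(31/5, 11/3, 7, 9/4)
obs 10: x=3 → posterior Dirichlet(31/5, 11/3, 7, 13/4)
obs 11: x=3 → posterior Dirichlet(31/5, 11/3, 7, 17/4)
obs 12: x=2 → posterior Dirichlet(31/5, 11/3, 8, 17/4)
obs 13: x=2 → posterior Dirichlet(31/5, 11/3, 9, 17/4)

k = 9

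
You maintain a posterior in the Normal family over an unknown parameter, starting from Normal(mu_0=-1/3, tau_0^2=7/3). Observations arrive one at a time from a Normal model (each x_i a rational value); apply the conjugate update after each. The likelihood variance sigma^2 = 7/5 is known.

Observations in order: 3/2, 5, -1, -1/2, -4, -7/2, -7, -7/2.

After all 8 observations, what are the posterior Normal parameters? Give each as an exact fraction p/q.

obs 1: x=3/2 → posterior Normal(13/16, 7/8)
obs 2: x=5 → posterior Normal(63/26, 7/13)
obs 3: x=-1 → posterior Normal(53/36, 7/18)
obs 4: x=-1/2 → posterior Normal(24/23, 7/23)
obs 5: x=-4 → posterior Normal(1/7, 1/4)
obs 6: x=-7/2 → posterior Normal(-9/22, 7/33)
obs 7: x=-7 → posterior Normal(-97/76, 7/38)
obs 8: x=-7/2 → posterior Normal(-66/43, 7/43)

mu_0=-66/43, tau_0^2=7/43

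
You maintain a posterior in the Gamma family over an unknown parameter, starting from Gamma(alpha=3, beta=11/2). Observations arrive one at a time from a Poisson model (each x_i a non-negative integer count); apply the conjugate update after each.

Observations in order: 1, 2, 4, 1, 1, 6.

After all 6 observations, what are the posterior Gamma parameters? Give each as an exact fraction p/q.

obs 1: x=1 → posterior Gamma(4, 13/2)
obs 2: x=2 → posterior Gamma(6, 15/2)
obs 3: x=4 → posterior Gamma(10, 17/2)
obs 4: x=1 → posterior Gamma(11, 19/2)
obs 5: x=1 → posterior Gamma(12, 21/2)
obs 6: x=6 → posterior Gamma(18, 23/2)

alpha=18, beta=23/2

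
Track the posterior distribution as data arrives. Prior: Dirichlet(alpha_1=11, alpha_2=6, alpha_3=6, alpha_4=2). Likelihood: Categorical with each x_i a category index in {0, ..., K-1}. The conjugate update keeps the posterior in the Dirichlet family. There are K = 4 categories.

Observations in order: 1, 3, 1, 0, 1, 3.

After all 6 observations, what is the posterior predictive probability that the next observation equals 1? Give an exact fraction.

9/31

obs 1: x=1 → posterior Dirichlet(11, 7, 6, 2)
obs 2: x=3 → posterior Dirichlet(11, 7, 6, 3)
obs 3: x=1 → posterior Dirichlet(11, 8, 6, 3)
obs 4: x=0 → posterior Dirichlet(12, 8, 6, 3)
obs 5: x=1 → posterior Dirichlet(12, 9, 6, 3)
obs 6: x=3 → posterior Dirichlet(12, 9, 6, 4)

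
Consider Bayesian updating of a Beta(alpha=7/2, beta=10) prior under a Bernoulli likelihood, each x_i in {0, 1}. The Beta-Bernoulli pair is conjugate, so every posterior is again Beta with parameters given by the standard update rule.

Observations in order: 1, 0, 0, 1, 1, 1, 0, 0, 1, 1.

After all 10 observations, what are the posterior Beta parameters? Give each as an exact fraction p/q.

obs 1: x=1 → posterior Beta(9/2, 10)
obs 2: x=0 → posterior Beta(9/2, 11)
obs 3: x=0 → posterior Beta(9/2, 12)
obs 4: x=1 → posterior Beta(11/2, 12)
obs 5: x=1 → posterior Beta(13/2, 12)
obs 6: x=1 → posterior Beta(15/2, 12)
obs 7: x=0 → posterior Beta(15/2, 13)
obs 8: x=0 → posterior Beta(15/2, 14)
obs 9: x=1 → posterior Beta(17/2, 14)
obs 10: x=1 → posterior Beta(19/2, 14)

alpha=19/2, beta=14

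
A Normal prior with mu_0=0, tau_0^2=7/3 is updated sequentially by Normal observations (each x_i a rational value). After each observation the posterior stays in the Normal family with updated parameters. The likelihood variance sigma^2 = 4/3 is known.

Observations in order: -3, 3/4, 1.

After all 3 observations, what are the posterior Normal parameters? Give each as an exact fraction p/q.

mu_0=-7/20, tau_0^2=28/75

obs 1: x=-3 → posterior Normal(-21/11, 28/33)
obs 2: x=3/4 → posterior Normal(-7/8, 14/27)
obs 3: x=1 → posterior Normal(-7/20, 28/75)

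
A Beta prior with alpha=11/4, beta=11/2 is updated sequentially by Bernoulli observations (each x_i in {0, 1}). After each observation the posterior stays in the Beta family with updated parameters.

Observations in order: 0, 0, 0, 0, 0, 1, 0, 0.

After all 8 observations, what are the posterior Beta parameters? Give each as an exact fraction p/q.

obs 1: x=0 → posterior Beta(11/4, 13/2)
obs 2: x=0 → posterior Beta(11/4, 15/2)
obs 3: x=0 → posterior Beta(11/4, 17/2)
obs 4: x=0 → posterior Beta(11/4, 19/2)
obs 5: x=0 → posterior Beta(11/4, 21/2)
obs 6: x=1 → posterior Beta(15/4, 21/2)
obs 7: x=0 → posterior Beta(15/4, 23/2)
obs 8: x=0 → posterior Beta(15/4, 25/2)

alpha=15/4, beta=25/2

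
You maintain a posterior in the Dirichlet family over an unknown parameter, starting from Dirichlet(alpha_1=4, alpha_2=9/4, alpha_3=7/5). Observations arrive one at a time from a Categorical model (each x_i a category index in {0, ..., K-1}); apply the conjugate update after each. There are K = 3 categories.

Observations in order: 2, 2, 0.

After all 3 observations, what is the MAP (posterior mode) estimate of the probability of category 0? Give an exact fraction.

obs 1: x=2 → posterior Dirichlet(4, 9/4, 12/5)
obs 2: x=2 → posterior Dirichlet(4, 9/4, 17/5)
obs 3: x=0 → posterior Dirichlet(5, 9/4, 17/5)

80/153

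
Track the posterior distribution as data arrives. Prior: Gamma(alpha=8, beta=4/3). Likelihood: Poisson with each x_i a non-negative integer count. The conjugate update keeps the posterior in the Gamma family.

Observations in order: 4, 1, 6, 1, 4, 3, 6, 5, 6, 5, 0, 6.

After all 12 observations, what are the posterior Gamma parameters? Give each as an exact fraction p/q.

obs 1: x=4 → posterior Gamma(12, 7/3)
obs 2: x=1 → posterior Gamma(13, 10/3)
obs 3: x=6 → posterior Gamma(19, 13/3)
obs 4: x=1 → posterior Gamma(20, 16/3)
obs 5: x=4 → posterior Gamma(24, 19/3)
obs 6: x=3 → posterior Gamma(27, 22/3)
obs 7: x=6 → posterior Gamma(33, 25/3)
obs 8: x=5 → posterior Gamma(38, 28/3)
obs 9: x=6 → posterior Gamma(44, 31/3)
obs 10: x=5 → posterior Gamma(49, 34/3)
obs 11: x=0 → posterior Gamma(49, 37/3)
obs 12: x=6 → posterior Gamma(55, 40/3)

alpha=55, beta=40/3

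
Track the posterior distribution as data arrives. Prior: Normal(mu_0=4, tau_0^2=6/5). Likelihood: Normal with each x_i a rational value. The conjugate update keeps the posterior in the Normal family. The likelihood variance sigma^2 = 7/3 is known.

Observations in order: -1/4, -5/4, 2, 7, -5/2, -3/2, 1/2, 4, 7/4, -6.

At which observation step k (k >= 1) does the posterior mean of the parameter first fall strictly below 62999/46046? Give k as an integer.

k = 7

obs 1: x=-1/4 → posterior Normal(271/106, 42/53)
obs 2: x=-5/4 → posterior Normal(113/71, 42/71)
obs 3: x=2 → posterior Normal(149/89, 42/89)
obs 4: x=7 → posterior Normal(275/107, 42/107)
obs 5: x=-5/2 → posterior Normal(46/25, 42/125)
obs 6: x=-3/2 → posterior Normal(203/143, 42/143)
obs 7: x=1/2 → posterior Normal(212/161, 6/23)
obs 8: x=4 → posterior Normal(284/179, 42/179)
obs 9: x=7/4 → posterior Normal(631/394, 42/197)
obs 10: x=-6 → posterior Normal(83/86, 42/215)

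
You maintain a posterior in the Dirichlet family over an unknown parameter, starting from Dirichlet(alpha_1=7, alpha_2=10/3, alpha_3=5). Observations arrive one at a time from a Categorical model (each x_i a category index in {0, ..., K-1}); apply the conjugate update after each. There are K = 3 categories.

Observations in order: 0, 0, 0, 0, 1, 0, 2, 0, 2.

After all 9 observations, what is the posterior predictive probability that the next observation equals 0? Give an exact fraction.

obs 1: x=0 → posterior Dirichlet(8, 10/3, 5)
obs 2: x=0 → posterior Dirichlet(9, 10/3, 5)
obs 3: x=0 → posterior Dirichlet(10, 10/3, 5)
obs 4: x=0 → posterior Dirichlet(11, 10/3, 5)
obs 5: x=1 → posterior Dirichlet(11, 13/3, 5)
obs 6: x=0 → posterior Dirichlet(12, 13/3, 5)
obs 7: x=2 → posterior Dirichlet(12, 13/3, 6)
obs 8: x=0 → posterior Dirichlet(13, 13/3, 6)
obs 9: x=2 → posterior Dirichlet(13, 13/3, 7)

39/73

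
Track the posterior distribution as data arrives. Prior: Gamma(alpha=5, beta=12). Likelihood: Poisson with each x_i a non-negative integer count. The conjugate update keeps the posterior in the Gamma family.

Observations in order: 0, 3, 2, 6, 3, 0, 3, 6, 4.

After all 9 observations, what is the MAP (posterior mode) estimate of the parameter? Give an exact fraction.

31/21

obs 1: x=0 → posterior Gamma(5, 13)
obs 2: x=3 → posterior Gamma(8, 14)
obs 3: x=2 → posterior Gamma(10, 15)
obs 4: x=6 → posterior Gamma(16, 16)
obs 5: x=3 → posterior Gamma(19, 17)
obs 6: x=0 → posterior Gamma(19, 18)
obs 7: x=3 → posterior Gamma(22, 19)
obs 8: x=6 → posterior Gamma(28, 20)
obs 9: x=4 → posterior Gamma(32, 21)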